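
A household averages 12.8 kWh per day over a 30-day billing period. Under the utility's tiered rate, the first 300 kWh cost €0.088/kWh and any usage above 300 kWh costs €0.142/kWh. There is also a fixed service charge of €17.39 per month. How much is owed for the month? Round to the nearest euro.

€56

Usage = 12.8 kWh/day × 30 days = 384 kWh
First 300 kWh × €0.088 = €26.40
Remaining 84 kWh × €0.142 = €11.93
Energy charge = €38.33; + service €17.39 = €55.72 ≈ €56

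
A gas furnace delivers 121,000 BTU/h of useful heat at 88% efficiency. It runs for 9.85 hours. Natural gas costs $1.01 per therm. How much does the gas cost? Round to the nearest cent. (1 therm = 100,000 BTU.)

Heat delivered = 121,000 BTU/h × 9.85 h = 1,191,850 BTU
Gas input = 1,191,850 / 0.88 = 1,354,375 BTU
= 1,354,375 / 100,000 = 13.54 therm
Cost = 13.54 × $1.01/therm = $13.68

$13.68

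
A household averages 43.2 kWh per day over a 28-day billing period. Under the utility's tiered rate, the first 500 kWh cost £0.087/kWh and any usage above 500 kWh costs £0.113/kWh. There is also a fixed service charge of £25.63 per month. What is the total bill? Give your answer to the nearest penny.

Usage = 43.2 kWh/day × 28 days = 1209.6 kWh
First 500 kWh × £0.087 = £43.50
Remaining 709.6 kWh × £0.113 = £80.18
Energy charge = £123.68; + service £25.63 = £149.31

£149.31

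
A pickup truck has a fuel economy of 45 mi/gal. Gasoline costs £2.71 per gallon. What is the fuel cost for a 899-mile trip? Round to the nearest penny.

£54.14

Fuel = 899 mi / 45 mpg = 19.98 gal
Cost = 19.98 gal × £2.71/gal = £54.14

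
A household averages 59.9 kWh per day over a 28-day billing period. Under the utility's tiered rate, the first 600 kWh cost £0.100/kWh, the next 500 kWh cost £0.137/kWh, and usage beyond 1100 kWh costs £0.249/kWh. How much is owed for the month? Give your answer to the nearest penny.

Usage = 59.9 kWh/day × 28 days = 1677.2 kWh
First 600 kWh × £0.100 = £60.00
Next 500 kWh × £0.137 = £68.50
Remaining 577.2 kWh × £0.249 = £143.72
Total = £272.22

£272.22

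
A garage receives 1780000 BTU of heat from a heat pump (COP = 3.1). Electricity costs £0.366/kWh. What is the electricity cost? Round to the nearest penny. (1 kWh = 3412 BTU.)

£61.59

Heat delivered = 1,780,000 BTU / 3412 = 521.7 kWh
Electrical input = 521.7 kWh / 3.1 = 168.3 kWh
Cost = 168.3 × £0.366/kWh = £61.59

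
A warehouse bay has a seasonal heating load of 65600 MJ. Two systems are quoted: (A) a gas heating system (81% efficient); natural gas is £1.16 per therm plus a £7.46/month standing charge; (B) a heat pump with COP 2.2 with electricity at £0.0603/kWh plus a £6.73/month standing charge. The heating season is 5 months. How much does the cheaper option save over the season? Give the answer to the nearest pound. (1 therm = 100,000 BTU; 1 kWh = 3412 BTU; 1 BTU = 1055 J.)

£395

Heat load = 65600 MJ = 65,600,000,000 J / 1055 = 62,180,095 BTU
Gas: input = 62,180,095 / 0.81 = 76,765,549 BTU = 767.7 therm → 767.7 × £1.16 = £890.48; + 5 × £7.46 standing = £927.78
Heat pump: 62,180,095 BTU / 3412 = 18,220 kWh heat; / 2.2 = 8,284 kWh in → × £0.0603 = £499.50; + 5 × £6.73 standing = £533.15
Difference = |£927.78 − £533.15| = £394.63 ≈ £395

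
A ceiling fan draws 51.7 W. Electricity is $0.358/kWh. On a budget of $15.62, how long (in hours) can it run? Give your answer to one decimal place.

843.9 h

Energy budget = $15.62 / $0.358 per kWh = 43.63 kWh = 43,631 Wh
Runtime = 43,631 Wh / 51.7 W = 843.9 h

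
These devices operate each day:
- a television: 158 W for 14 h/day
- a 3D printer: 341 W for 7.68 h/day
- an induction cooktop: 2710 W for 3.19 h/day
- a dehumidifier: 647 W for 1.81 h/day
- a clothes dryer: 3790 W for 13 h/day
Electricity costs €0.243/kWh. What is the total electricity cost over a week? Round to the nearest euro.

€109

television: 158 W × 14 h × 7 d = 15,484 Wh = 15.48 kWh
3D printer: 341 W × 7.68 h × 7 d = 18,332 Wh = 18.33 kWh
induction cooktop: 2710 W × 3.19 h × 7 d = 60,514 Wh = 60.51 kWh
dehumidifier: 647 W × 1.81 h × 7 d = 8,197 Wh = 8.197 kWh
clothes dryer: 3790 W × 13 h × 7 d = 344,890 Wh = 344.9 kWh
Total energy = 15.48 + 18.33 + 60.51 + 8.197 + 344.9 = 447.4 kWh
Cost = 447.4 kWh × €0.243 = €108.72 ≈ €109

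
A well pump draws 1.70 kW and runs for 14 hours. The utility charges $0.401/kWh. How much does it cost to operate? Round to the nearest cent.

$9.54

Energy = 1700 W × 14 h = 23,800 Wh = 23.8 kWh
Cost = 23.8 kWh × $0.401/kWh = $9.54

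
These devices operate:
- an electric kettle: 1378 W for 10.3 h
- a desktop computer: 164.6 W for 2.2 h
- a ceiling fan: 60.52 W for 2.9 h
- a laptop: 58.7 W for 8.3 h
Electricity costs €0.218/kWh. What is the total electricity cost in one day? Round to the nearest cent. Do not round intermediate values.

electric kettle: 1378 W × 10.3 h = 14,193 Wh = 14.19 kWh
desktop computer: 164.6 W × 2.2 h = 362 Wh = 0.3621 kWh
ceiling fan: 60.52 W × 2.9 h = 176 Wh = 0.1755 kWh
laptop: 58.7 W × 8.3 h = 487 Wh = 0.4872 kWh
Total energy = 14.19 + 0.3621 + 0.1755 + 0.4872 = 15.22 kWh
Cost = 15.22 kWh × €0.218 = €3.32

€3.32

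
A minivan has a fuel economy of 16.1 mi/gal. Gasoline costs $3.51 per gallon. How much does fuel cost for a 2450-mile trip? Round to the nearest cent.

Fuel = 2450 mi / 16.1 mpg = 152.2 gal
Cost = 152.2 gal × $3.51/gal = $534.13

$534.13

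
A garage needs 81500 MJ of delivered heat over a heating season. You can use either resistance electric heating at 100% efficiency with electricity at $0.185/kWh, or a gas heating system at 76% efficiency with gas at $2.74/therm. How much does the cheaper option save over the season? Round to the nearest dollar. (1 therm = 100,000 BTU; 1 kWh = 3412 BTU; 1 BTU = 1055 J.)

$1403

Heat load = 81500 MJ = 81,500,000,000 J / 1055 = 77,251,185 BTU
Gas: input = 77,251,185 / 0.76 = 101,646,296 BTU = 1,016 therm → 1,016 × $2.74 = $2,785.11
Electric: 77,251,185 BTU / 3412 = 22,640 kWh → × $0.185 = $4,188.59
Difference = |$2,785.11 − $4,188.59| = $1,403.48 ≈ $1403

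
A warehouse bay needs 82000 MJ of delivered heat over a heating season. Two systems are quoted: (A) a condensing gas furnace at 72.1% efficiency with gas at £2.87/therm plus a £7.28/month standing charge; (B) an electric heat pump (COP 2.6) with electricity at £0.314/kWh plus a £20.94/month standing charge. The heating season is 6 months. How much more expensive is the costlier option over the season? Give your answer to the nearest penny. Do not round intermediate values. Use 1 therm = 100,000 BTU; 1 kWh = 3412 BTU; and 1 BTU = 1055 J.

£260.84

Heat load = 82000 MJ = 82,000,000,000 J / 1055 = 77,725,118 BTU
Gas: input = 77,725,118 / 0.721 = 107,801,829 BTU = 1,078 therm → 1,078 × £2.87 = £3,093.91; + 6 × £7.28 standing = £3,137.59
Heat pump: 77,725,118 BTU / 3412 = 22,780 kWh heat; / 2.6 = 8,762 kWh in → × £0.314 = £2,751.11; + 6 × £20.94 standing = £2,876.75
Difference = |£3,137.59 − £2,876.75| = £260.84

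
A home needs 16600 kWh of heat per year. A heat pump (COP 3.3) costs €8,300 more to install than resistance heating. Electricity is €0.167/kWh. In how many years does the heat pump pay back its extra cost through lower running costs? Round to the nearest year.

4 years

Resistance: 16600 kWh × €0.167 = €2,772.20/yr
Heat pump: 16600 / 3.3 = 5030 kWh in → × €0.167 = €840.06/yr
Annual savings = €1,932.14
Payback = €8,300 / €1,932.14 = 4.3 years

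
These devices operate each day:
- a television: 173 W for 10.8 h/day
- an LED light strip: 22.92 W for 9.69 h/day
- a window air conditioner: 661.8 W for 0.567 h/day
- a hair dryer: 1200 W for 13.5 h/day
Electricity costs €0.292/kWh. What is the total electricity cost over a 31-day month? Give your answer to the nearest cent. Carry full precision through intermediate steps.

television: 173 W × 10.8 h × 31 d = 57,920 Wh = 57.92 kWh
LED light strip: 22.92 W × 9.69 h × 31 d = 6,885 Wh = 6.885 kWh
window air conditioner: 661.8 W × 0.567 h × 31 d = 11,632 Wh = 11.63 kWh
hair dryer: 1200 W × 13.5 h × 31 d = 502,200 Wh = 502.2 kWh
Total energy = 57.92 + 6.885 + 11.63 + 502.2 = 578.6 kWh
Cost = 578.6 kWh × €0.292 = €168.96

€168.96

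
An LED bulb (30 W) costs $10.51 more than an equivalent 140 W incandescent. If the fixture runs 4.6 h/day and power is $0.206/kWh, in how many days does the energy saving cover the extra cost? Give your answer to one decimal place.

Power saved = 140 − 30 = 110 W
Daily energy saved = 110 W × 4.6 h = 506 Wh = 0.506 kWh
Daily savings = 0.506 × $0.206 = $0.1042
Payback = $10.51 / $0.1042 per day = 100.8 days

100.8 days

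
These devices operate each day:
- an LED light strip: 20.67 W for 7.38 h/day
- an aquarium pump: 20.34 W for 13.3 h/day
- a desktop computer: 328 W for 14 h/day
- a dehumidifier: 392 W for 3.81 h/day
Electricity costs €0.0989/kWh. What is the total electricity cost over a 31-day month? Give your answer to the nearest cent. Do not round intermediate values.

€19.95

LED light strip: 20.67 W × 7.38 h × 31 d = 4,729 Wh = 4.729 kWh
aquarium pump: 20.34 W × 13.3 h × 31 d = 8,386 Wh = 8.386 kWh
desktop computer: 328 W × 14 h × 31 d = 142,352 Wh = 142.4 kWh
dehumidifier: 392 W × 3.81 h × 31 d = 46,299 Wh = 46.3 kWh
Total energy = 4.729 + 8.386 + 142.4 + 46.3 = 201.8 kWh
Cost = 201.8 kWh × €0.0989 = €19.95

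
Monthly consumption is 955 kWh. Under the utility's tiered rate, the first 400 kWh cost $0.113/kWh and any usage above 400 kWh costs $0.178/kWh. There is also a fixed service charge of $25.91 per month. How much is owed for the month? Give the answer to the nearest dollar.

First 400 kWh × $0.113 = $45.20
Remaining 555 kWh × $0.178 = $98.79
Energy charge = $143.99; + service $25.91 = $169.90 ≈ $170

$170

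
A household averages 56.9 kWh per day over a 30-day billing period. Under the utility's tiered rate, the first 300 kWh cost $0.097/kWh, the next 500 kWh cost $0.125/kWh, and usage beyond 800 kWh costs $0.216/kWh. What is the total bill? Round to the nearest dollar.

Usage = 56.9 kWh/day × 30 days = 1707 kWh
First 300 kWh × $0.097 = $29.10
Next 500 kWh × $0.125 = $62.50
Remaining 907 kWh × $0.216 = $195.91
Total = $287.51 ≈ $288

$288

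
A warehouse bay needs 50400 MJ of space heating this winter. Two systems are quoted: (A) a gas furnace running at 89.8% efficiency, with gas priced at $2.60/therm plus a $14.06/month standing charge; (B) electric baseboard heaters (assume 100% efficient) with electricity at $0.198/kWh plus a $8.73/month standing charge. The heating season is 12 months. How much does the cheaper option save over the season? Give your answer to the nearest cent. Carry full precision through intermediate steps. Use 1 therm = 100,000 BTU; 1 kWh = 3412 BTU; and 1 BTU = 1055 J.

$1325.13

Heat load = 50400 MJ = 50,400,000,000 J / 1055 = 47,772,512 BTU
Gas: input = 47,772,512 / 0.898 = 53,198,788 BTU = 532 therm → 532 × $2.60 = $1,383.17; + 12 × $14.06 standing = $1,551.89
Electric: 47,772,512 BTU / 3412 = 14,000 kWh → × $0.198 = $2,772.26; + 12 × $8.73 standing = $2,877.02
Difference = |$1,551.89 − $2,877.02| = $1,325.13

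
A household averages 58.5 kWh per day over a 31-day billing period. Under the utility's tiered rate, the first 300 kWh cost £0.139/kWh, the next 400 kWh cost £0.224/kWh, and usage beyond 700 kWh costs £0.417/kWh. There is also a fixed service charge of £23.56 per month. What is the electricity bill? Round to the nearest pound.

£619

Usage = 58.5 kWh/day × 31 days = 1813.5 kWh
First 300 kWh × £0.139 = £41.70
Next 400 kWh × £0.224 = £89.60
Remaining 1113.5 kWh × £0.417 = £464.33
Energy charge = £595.63; + service £23.56 = £619.19 ≈ £619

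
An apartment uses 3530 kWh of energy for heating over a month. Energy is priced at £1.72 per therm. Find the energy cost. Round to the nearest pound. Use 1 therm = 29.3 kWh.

£207

3530 kWh × (0.03413 therm/kWh) = 120.5 therm
Cost = 120.5 therm × £1.72/therm = £207.22 ≈ £207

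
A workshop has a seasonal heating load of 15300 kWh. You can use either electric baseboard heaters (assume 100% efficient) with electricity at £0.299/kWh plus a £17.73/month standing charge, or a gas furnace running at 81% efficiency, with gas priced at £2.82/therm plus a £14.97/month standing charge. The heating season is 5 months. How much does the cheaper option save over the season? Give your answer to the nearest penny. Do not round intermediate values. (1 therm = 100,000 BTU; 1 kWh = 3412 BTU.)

£2771.04

Heat load = 15300 kWh × 3412 = 52,203,600 BTU
Gas: input = 52,203,600 / 0.81 = 64,448,889 BTU = 644.5 therm → 644.5 × £2.82 = £1,817.46; + 5 × £14.97 standing = £1,892.31
Electric: 52,203,600 BTU / 3412 = 15,300 kWh → × £0.299 = £4,574.70; + 5 × £17.73 standing = £4,663.35
Difference = |£1,892.31 − £4,663.35| = £2,771.04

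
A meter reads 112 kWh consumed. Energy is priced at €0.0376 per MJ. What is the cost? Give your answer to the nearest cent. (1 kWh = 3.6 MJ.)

112 kWh × (3.6 MJ/kWh) = 403.2 MJ
Cost = 403.2 MJ × €0.0376/MJ = €15.16

€15.16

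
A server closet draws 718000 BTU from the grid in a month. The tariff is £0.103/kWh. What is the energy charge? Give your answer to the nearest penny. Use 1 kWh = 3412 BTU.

718000 BTU × (0.00029308 kWh/BTU) = 210.4 kWh
Cost = 210.4 kWh × £0.103/kWh = £21.67

£21.67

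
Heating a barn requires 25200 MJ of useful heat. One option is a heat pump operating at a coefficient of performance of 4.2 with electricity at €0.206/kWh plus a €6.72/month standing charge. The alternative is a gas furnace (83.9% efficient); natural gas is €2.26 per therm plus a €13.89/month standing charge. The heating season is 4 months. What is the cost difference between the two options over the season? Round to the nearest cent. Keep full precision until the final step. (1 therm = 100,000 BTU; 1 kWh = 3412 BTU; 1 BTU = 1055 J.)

Heat load = 25200 MJ = 25,200,000,000 J / 1055 = 23,886,256 BTU
Gas: input = 23,886,256 / 0.839 = 28,469,912 BTU = 284.7 therm → 284.7 × €2.26 = €643.42; + 4 × €13.89 standing = €698.98
Heat pump: 23,886,256 BTU / 3412 = 7,001 kWh heat; / 4.2 = 1,667 kWh in → × €0.206 = €343.37; + 4 × €6.72 standing = €370.25
Difference = |€698.98 − €370.25| = €328.73

€328.73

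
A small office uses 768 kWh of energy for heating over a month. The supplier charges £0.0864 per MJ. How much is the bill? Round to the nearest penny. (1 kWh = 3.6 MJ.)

768 kWh × (3.6 MJ/kWh) = 2,765 MJ
Cost = 2,765 MJ × £0.0864/MJ = £238.88

£238.88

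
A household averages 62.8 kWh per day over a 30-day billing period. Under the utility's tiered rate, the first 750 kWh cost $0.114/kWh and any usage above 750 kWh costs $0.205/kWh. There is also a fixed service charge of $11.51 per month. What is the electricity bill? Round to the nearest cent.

$329.48

Usage = 62.8 kWh/day × 30 days = 1884 kWh
First 750 kWh × $0.114 = $85.50
Remaining 1134 kWh × $0.205 = $232.47
Energy charge = $317.97; + service $11.51 = $329.48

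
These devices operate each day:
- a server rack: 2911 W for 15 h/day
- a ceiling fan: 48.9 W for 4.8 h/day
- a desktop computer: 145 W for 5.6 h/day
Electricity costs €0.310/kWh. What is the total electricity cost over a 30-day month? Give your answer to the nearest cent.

€415.82

server rack: 2911 W × 15 h × 30 d = 1,309,950 Wh = 1,310 kWh
ceiling fan: 48.9 W × 4.8 h × 30 d = 7,042 Wh = 7.042 kWh
desktop computer: 145 W × 5.6 h × 30 d = 24,360 Wh = 24.36 kWh
Total energy = 1,310 + 7.042 + 24.36 = 1,341 kWh
Cost = 1,341 kWh × €0.310 = €415.82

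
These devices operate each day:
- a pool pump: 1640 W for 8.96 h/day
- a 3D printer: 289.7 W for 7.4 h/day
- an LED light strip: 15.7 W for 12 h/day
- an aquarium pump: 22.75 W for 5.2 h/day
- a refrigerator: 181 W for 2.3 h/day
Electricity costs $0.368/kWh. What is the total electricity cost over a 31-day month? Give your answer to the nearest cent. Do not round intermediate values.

$200.34

pool pump: 1640 W × 8.96 h × 31 d = 455,526 Wh = 455.5 kWh
3D printer: 289.7 W × 7.4 h × 31 d = 66,457 Wh = 66.46 kWh
LED light strip: 15.7 W × 12 h × 31 d = 5,840 Wh = 5.84 kWh
aquarium pump: 22.75 W × 5.2 h × 31 d = 3,667 Wh = 3.667 kWh
refrigerator: 181 W × 2.3 h × 31 d = 12,905 Wh = 12.91 kWh
Total energy = 455.5 + 66.46 + 5.84 + 3.667 + 12.91 = 544.4 kWh
Cost = 544.4 kWh × $0.368 = $200.34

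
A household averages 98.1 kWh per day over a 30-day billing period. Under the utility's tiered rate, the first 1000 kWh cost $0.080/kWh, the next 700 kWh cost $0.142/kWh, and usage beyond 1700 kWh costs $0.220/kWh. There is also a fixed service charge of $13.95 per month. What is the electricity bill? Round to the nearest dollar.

$467

Usage = 98.1 kWh/day × 30 days = 2943 kWh
First 1000 kWh × $0.080 = $80.00
Next 700 kWh × $0.142 = $99.40
Remaining 1243 kWh × $0.220 = $273.46
Energy charge = $452.86; + service $13.95 = $466.81 ≈ $467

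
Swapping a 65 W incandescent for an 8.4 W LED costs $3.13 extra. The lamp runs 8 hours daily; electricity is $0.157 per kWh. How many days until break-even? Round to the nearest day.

Power saved = 65 − 8.4 = 56.6 W
Daily energy saved = 56.6 W × 8 h = 452.8 Wh = 0.4528 kWh
Daily savings = 0.4528 × $0.157 = $0.0711
Payback = $3.13 / $0.0711 per day = 44.03 days

44 days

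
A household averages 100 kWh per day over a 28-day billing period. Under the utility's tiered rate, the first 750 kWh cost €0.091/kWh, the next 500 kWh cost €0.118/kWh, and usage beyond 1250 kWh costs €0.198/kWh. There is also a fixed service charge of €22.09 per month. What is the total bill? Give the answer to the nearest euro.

€456

Usage = 100 kWh/day × 28 days = 2800 kWh
First 750 kWh × €0.091 = €68.25
Next 500 kWh × €0.118 = €59.00
Remaining 1550 kWh × €0.198 = €306.90
Energy charge = €434.15; + service €22.09 = €456.24 ≈ €456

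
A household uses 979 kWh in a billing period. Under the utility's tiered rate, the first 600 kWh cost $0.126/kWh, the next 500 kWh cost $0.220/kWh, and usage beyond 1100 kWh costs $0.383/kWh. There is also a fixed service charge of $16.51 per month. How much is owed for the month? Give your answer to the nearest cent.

$175.49

First 600 kWh × $0.126 = $75.60
Next 379 kWh × $0.220 = $83.38
Remaining tier: 0 kWh (not reached)
Energy charge = $158.98; + service $16.51 = $175.49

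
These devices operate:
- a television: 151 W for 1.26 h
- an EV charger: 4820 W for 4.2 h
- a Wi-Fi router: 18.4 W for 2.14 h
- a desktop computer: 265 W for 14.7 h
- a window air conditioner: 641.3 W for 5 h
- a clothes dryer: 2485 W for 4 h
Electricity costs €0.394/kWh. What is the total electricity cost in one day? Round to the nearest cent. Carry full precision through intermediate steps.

€14.78

television: 151 W × 1.26 h = 190 Wh = 0.1903 kWh
EV charger: 4820 W × 4.2 h = 20,244 Wh = 20.24 kWh
Wi-Fi router: 18.4 W × 2.14 h = 39 Wh = 0.03938 kWh
desktop computer: 265 W × 14.7 h = 3,896 Wh = 3.896 kWh
window air conditioner: 641.3 W × 5 h = 3,206 Wh = 3.207 kWh
clothes dryer: 2485 W × 4 h = 9,940 Wh = 9.94 kWh
Total energy = 0.1903 + 20.24 + 0.03938 + 3.896 + 3.207 + 9.94 = 37.52 kWh
Cost = 37.52 kWh × €0.394 = €14.78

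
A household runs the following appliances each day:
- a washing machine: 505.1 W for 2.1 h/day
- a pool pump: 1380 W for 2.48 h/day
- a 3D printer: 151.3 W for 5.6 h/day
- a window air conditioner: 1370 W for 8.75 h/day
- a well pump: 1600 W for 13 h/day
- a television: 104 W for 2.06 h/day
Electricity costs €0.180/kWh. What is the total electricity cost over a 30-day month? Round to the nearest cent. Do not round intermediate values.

washing machine: 505.1 W × 2.1 h × 30 d = 31,821 Wh = 31.82 kWh
pool pump: 1380 W × 2.48 h × 30 d = 102,672 Wh = 102.7 kWh
3D printer: 151.3 W × 5.6 h × 30 d = 25,418 Wh = 25.42 kWh
window air conditioner: 1370 W × 8.75 h × 30 d = 359,625 Wh = 359.6 kWh
well pump: 1600 W × 13 h × 30 d = 624,000 Wh = 624 kWh
television: 104 W × 2.06 h × 30 d = 6,427 Wh = 6.427 kWh
Total energy = 31.82 + 102.7 + 25.42 + 359.6 + 624 + 6.427 = 1,150 kWh
Cost = 1,150 kWh × €0.180 = €206.99

€206.99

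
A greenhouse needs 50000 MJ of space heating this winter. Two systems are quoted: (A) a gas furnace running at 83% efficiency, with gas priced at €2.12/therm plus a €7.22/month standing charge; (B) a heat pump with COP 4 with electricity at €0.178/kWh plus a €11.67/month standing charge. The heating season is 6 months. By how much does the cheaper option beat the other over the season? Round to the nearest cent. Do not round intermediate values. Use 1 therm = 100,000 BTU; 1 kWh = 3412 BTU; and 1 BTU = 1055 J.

Heat load = 50000 MJ = 50,000,000,000 J / 1055 = 47,393,365 BTU
Gas: input = 47,393,365 / 0.83 = 57,100,440 BTU = 571 therm → 571 × €2.12 = €1,210.53; + 6 × €7.22 standing = €1,253.85
Heat pump: 47,393,365 BTU / 3412 = 13,890 kWh heat; / 4 = 3,473 kWh in → × €0.178 = €618.11; + 6 × €11.67 standing = €688.13
Difference = |€1,253.85 − €688.13| = €565.72

€565.72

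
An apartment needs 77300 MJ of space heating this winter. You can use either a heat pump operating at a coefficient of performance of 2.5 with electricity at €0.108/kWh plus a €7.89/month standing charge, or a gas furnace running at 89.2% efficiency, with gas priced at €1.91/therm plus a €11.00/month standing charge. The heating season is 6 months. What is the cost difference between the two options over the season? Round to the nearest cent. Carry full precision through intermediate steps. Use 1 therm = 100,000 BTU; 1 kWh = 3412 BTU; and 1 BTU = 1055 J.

Heat load = 77300 MJ = 77,300,000,000 J / 1055 = 73,270,142 BTU
Gas: input = 73,270,142 / 0.892 = 82,141,415 BTU = 821.4 therm → 821.4 × €1.91 = €1,568.90; + 6 × €11.00 standing = €1,634.90
Heat pump: 73,270,142 BTU / 3412 = 21,470 kWh heat; / 2.5 = 8,590 kWh in → × €0.108 = €927.69; + 6 × €7.89 standing = €975.03
Difference = |€1,634.90 − €975.03| = €659.87

€659.87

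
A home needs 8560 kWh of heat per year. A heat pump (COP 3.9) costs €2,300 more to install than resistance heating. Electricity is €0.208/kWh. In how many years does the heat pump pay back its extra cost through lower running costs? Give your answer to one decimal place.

Resistance: 8560 kWh × €0.208 = €1,780.48/yr
Heat pump: 8560 / 3.9 = 2195 kWh in → × €0.208 = €456.53/yr
Annual savings = €1,323.95
Payback = €2,300 / €1,323.95 = 1.74 years

1.7 years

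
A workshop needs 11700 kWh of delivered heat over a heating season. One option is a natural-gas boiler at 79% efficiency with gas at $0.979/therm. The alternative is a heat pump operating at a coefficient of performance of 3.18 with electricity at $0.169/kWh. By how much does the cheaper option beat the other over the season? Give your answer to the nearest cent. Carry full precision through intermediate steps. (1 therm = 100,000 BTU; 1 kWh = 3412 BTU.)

Heat load = 11700 kWh × 3412 = 39,920,400 BTU
Gas: input = 39,920,400 / 0.79 = 50,532,152 BTU = 505.3 therm → 505.3 × $0.979 = $494.71
Heat pump: 39,920,400 BTU / 3412 = 11,700 kWh heat; / 3.18 = 3,679 kWh in → × $0.169 = $621.79
Difference = |$494.71 − $621.79| = $127.08

$127.08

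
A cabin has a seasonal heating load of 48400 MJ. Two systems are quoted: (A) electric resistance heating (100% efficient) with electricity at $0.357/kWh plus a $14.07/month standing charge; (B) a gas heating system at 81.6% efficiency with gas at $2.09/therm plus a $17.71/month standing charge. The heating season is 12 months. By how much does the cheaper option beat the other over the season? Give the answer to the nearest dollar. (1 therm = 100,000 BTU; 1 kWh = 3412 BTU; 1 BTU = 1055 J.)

Heat load = 48400 MJ = 48,400,000,000 J / 1055 = 45,876,777 BTU
Gas: input = 45,876,777 / 0.816 = 56,221,541 BTU = 562.2 therm → 562.2 × $2.09 = $1,175.03; + 12 × $17.71 standing = $1,387.55
Electric: 45,876,777 BTU / 3412 = 13,450 kWh → × $0.357 = $4,800.12; + 12 × $14.07 standing = $4,968.96
Difference = |$1,387.55 − $4,968.96| = $3,581.41 ≈ $3581

$3581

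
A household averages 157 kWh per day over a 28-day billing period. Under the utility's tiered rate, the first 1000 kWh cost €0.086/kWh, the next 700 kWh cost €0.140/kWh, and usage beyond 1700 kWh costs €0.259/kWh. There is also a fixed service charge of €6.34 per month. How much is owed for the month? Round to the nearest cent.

Usage = 157 kWh/day × 28 days = 4396 kWh
First 1000 kWh × €0.086 = €86.00
Next 700 kWh × €0.140 = €98.00
Remaining 2696 kWh × €0.259 = €698.26
Energy charge = €882.26; + service €6.34 = €888.60

€888.60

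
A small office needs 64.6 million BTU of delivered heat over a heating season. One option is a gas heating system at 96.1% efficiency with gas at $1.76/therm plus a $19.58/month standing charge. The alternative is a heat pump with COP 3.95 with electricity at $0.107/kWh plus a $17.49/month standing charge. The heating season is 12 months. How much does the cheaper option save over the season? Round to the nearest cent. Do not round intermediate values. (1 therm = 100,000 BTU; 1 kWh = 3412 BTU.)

Heat load = 64.6 × 10⁶ BTU = 64,600,000 BTU
Gas: input = 64,600,000 / 0.961 = 67,221,644 BTU = 672.2 therm → 672.2 × $1.76 = $1,183.10; + 12 × $19.58 standing = $1,418.06
Heat pump: 64,600,000 BTU / 3412 = 18,930 kWh heat; / 3.95 = 4,793 kWh in → × $0.107 = $512.87; + 12 × $17.49 standing = $722.75
Difference = |$1,418.06 − $722.75| = $695.31

$695.31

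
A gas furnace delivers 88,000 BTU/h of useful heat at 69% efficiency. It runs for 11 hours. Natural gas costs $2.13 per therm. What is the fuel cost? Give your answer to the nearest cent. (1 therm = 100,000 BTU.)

$29.88

Heat delivered = 88,000 BTU/h × 11 h = 968,000 BTU
Gas input = 968,000 / 0.69 = 1,402,899 BTU
= 1,402,899 / 100,000 = 14.03 therm
Cost = 14.03 × $2.13/therm = $29.88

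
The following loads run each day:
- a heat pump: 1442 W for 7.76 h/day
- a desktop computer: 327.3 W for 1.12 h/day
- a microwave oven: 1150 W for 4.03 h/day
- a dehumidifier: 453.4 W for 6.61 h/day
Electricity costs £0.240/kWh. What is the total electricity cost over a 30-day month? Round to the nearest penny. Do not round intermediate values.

heat pump: 1442 W × 7.76 h × 30 d = 335,698 Wh = 335.7 kWh
desktop computer: 327.3 W × 1.12 h × 30 d = 10,997 Wh = 11 kWh
microwave oven: 1150 W × 4.03 h × 30 d = 139,035 Wh = 139 kWh
dehumidifier: 453.4 W × 6.61 h × 30 d = 89,909 Wh = 89.91 kWh
Total energy = 335.7 + 11 + 139 + 89.91 = 575.6 kWh
Cost = 575.6 kWh × £0.240 = £138.15

£138.15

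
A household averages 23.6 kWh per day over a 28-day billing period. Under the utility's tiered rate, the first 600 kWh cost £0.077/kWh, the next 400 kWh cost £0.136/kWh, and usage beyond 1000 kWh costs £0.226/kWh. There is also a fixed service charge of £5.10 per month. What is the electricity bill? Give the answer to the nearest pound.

Usage = 23.6 kWh/day × 28 days = 660.8 kWh
First 600 kWh × £0.077 = £46.20
Next 60.8 kWh × £0.136 = £8.27
Remaining tier: 0 kWh (not reached)
Energy charge = £54.47; + service £5.10 = £59.57 ≈ £60

£60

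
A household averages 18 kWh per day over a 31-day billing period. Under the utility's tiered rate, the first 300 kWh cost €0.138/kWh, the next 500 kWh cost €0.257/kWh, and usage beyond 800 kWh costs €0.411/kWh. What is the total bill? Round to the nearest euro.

Usage = 18 kWh/day × 31 days = 558 kWh
First 300 kWh × €0.138 = €41.40
Next 258 kWh × €0.257 = €66.31
Remaining tier: 0 kWh (not reached)
Total = €107.71 ≈ €108

€108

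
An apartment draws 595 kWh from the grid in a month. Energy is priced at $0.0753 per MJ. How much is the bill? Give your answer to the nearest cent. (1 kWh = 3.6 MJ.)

595 kWh × (3.6 MJ/kWh) = 2,142 MJ
Cost = 2,142 MJ × $0.0753/MJ = $161.29

$161.29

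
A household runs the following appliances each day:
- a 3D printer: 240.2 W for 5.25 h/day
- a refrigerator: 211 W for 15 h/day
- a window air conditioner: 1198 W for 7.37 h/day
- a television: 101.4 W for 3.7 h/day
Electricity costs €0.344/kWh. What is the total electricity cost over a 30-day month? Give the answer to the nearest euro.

3D printer: 240.2 W × 5.25 h × 30 d = 37,832 Wh = 37.83 kWh
refrigerator: 211 W × 15 h × 30 d = 94,950 Wh = 94.95 kWh
window air conditioner: 1198 W × 7.37 h × 30 d = 264,878 Wh = 264.9 kWh
television: 101.4 W × 3.7 h × 30 d = 11,255 Wh = 11.26 kWh
Total energy = 37.83 + 94.95 + 264.9 + 11.26 = 408.9 kWh
Cost = 408.9 kWh × €0.344 = €140.67 ≈ €141

€141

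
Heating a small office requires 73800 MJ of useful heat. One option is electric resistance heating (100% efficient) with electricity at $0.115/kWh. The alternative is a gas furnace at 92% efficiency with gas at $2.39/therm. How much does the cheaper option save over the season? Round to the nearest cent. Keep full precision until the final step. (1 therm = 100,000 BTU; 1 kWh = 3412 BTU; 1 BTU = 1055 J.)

$540.48

Heat load = 73800 MJ = 73,800,000,000 J / 1055 = 69,952,607 BTU
Gas: input = 69,952,607 / 0.92 = 76,035,442 BTU = 760.4 therm → 760.4 × $2.39 = $1,817.25
Electric: 69,952,607 BTU / 3412 = 20,500 kWh → × $0.115 = $2,357.72
Difference = |$1,817.25 − $2,357.72| = $540.48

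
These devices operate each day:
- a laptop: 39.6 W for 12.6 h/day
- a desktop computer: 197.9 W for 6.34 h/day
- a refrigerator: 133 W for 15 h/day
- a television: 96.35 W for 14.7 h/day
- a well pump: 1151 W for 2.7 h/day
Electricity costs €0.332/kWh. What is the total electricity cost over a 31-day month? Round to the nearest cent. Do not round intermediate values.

€85.14

laptop: 39.6 W × 12.6 h × 31 d = 15,468 Wh = 15.47 kWh
desktop computer: 197.9 W × 6.34 h × 31 d = 38,895 Wh = 38.9 kWh
refrigerator: 133 W × 15 h × 31 d = 61,845 Wh = 61.84 kWh
television: 96.35 W × 14.7 h × 31 d = 43,907 Wh = 43.91 kWh
well pump: 1151 W × 2.7 h × 31 d = 96,339 Wh = 96.34 kWh
Total energy = 15.47 + 38.9 + 61.84 + 43.91 + 96.34 = 256.5 kWh
Cost = 256.5 kWh × €0.332 = €85.14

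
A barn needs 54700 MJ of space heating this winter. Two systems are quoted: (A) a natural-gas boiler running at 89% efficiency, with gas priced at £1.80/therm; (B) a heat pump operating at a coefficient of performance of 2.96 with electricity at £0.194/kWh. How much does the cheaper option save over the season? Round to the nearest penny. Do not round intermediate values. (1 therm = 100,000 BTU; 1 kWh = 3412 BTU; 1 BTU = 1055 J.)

£52.67

Heat load = 54700 MJ = 54,700,000,000 J / 1055 = 51,848,341 BTU
Gas: input = 51,848,341 / 0.89 = 58,256,563 BTU = 582.6 therm → 582.6 × £1.80 = £1,048.62
Heat pump: 51,848,341 BTU / 3412 = 15,200 kWh heat; / 2.96 = 5,134 kWh in → × £0.194 = £995.95
Difference = |£1,048.62 − £995.95| = £52.67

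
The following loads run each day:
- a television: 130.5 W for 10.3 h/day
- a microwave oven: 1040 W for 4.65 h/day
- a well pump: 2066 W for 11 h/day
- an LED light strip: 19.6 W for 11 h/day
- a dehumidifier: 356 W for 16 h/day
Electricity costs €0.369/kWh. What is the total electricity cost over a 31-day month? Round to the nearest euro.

television: 130.5 W × 10.3 h × 31 d = 41,669 Wh = 41.67 kWh
microwave oven: 1040 W × 4.65 h × 31 d = 149,916 Wh = 149.9 kWh
well pump: 2066 W × 11 h × 31 d = 704,506 Wh = 704.5 kWh
LED light strip: 19.6 W × 11 h × 31 d = 6,684 Wh = 6.684 kWh
dehumidifier: 356 W × 16 h × 31 d = 176,576 Wh = 176.6 kWh
Total energy = 41.67 + 149.9 + 704.5 + 6.684 + 176.6 = 1,079 kWh
Cost = 1,079 kWh × €0.369 = €398.28 ≈ €398

€398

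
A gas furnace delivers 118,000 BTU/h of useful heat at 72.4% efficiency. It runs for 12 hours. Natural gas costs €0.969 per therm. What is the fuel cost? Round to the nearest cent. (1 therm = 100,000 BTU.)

Heat delivered = 118,000 BTU/h × 12 h = 1,416,000 BTU
Gas input = 1,416,000 / 0.724 = 1,955,801 BTU
= 1,955,801 / 100,000 = 19.56 therm
Cost = 19.56 × €0.969/therm = €18.95

€18.95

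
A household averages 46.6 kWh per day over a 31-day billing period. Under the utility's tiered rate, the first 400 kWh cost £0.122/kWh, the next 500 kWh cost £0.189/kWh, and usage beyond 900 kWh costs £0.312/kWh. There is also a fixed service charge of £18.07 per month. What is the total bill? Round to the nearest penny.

Usage = 46.6 kWh/day × 31 days = 1444.6 kWh
First 400 kWh × £0.122 = £48.80
Next 500 kWh × £0.189 = £94.50
Remaining 544.6 kWh × £0.312 = £169.92
Energy charge = £313.22; + service £18.07 = £331.29

£331.29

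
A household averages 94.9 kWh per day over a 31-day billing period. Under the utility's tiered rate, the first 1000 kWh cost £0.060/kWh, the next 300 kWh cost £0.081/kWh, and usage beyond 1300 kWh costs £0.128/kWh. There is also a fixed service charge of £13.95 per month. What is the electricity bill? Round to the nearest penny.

Usage = 94.9 kWh/day × 31 days = 2941.9 kWh
First 1000 kWh × £0.060 = £60.00
Next 300 kWh × £0.081 = £24.30
Remaining 1641.9 kWh × £0.128 = £210.16
Energy charge = £294.46; + service £13.95 = £308.41

£308.41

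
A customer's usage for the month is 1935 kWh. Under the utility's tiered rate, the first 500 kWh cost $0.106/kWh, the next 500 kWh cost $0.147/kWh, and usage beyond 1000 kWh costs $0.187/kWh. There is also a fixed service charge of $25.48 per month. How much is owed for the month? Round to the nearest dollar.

First 500 kWh × $0.106 = $53.00
Next 500 kWh × $0.147 = $73.50
Remaining 935 kWh × $0.187 = $174.84
Energy charge = $301.35; + service $25.48 = $326.83 ≈ $327

$327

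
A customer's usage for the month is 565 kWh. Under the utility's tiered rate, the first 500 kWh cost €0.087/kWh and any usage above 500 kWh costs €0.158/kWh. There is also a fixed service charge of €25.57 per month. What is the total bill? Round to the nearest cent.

€79.34

First 500 kWh × €0.087 = €43.50
Remaining 65 kWh × €0.158 = €10.27
Energy charge = €53.77; + service €25.57 = €79.34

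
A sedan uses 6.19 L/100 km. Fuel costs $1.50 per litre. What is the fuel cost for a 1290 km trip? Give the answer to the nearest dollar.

$120

Fuel = 6.19 L/100 km × 1290 km / 100 = 79.85 L
Cost = 79.85 L × $1.50/L = $119.78 ≈ $120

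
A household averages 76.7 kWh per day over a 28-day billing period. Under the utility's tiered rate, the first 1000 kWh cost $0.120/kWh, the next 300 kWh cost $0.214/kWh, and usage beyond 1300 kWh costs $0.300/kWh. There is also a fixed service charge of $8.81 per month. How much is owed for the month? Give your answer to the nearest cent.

Usage = 76.7 kWh/day × 28 days = 2147.6 kWh
First 1000 kWh × $0.120 = $120.00
Next 300 kWh × $0.214 = $64.20
Remaining 847.6 kWh × $0.300 = $254.28
Energy charge = $438.48; + service $8.81 = $447.29

$447.29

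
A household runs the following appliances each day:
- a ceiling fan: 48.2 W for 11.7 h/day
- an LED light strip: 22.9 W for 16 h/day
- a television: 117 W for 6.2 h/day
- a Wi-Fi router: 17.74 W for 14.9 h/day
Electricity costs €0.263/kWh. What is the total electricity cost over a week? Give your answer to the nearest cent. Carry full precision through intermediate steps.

ceiling fan: 48.2 W × 11.7 h × 7 d = 3,948 Wh = 3.948 kWh
LED light strip: 22.9 W × 16 h × 7 d = 2,565 Wh = 2.565 kWh
television: 117 W × 6.2 h × 7 d = 5,078 Wh = 5.078 kWh
Wi-Fi router: 17.74 W × 14.9 h × 7 d = 1,850 Wh = 1.85 kWh
Total energy = 3.948 + 2.565 + 5.078 + 1.85 = 13.44 kWh
Cost = 13.44 kWh × €0.263 = €3.53

€3.53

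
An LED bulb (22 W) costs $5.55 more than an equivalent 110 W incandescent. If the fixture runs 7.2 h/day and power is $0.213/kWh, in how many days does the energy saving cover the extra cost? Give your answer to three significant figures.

41.1 days

Power saved = 110 − 22 = 88 W
Daily energy saved = 88 W × 7.2 h = 633.6 Wh = 0.6336 kWh
Daily savings = 0.6336 × $0.213 = $0.1350
Payback = $5.55 / $0.1350 per day = 41.12 days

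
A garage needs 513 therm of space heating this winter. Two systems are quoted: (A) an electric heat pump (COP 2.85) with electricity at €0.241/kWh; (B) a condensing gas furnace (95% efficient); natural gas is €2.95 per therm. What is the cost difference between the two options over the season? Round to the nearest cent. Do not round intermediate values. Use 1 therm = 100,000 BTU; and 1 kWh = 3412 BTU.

€321.60

Heat load = 513 therm × 100,000 = 51,300,000 BTU
Gas: input = 51,300,000 / 0.95 = 54,000,000 BTU = 540 therm → 540 × €2.95 = €1,593.00
Heat pump: 51,300,000 BTU / 3412 = 15,040 kWh heat; / 2.85 = 5,275 kWh in → × €0.241 = €1,271.40
Difference = |€1,593.00 − €1,271.40| = €321.60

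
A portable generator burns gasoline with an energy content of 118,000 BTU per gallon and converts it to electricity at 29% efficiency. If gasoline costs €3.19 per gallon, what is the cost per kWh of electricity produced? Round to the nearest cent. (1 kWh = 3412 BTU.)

€0.32

Electrical output per gallon = 118,000 BTU × 0.29 / 3412 BTU/kWh = 10.03 kWh
Cost per kWh = €3.19 / 10.03 kWh = €0.318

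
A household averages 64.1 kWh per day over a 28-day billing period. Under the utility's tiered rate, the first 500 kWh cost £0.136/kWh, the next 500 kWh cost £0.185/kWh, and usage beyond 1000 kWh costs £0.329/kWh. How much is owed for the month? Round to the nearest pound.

Usage = 64.1 kWh/day × 28 days = 1794.8 kWh
First 500 kWh × £0.136 = £68.00
Next 500 kWh × £0.185 = £92.50
Remaining 794.8 kWh × £0.329 = £261.49
Total = £421.99 ≈ £422

£422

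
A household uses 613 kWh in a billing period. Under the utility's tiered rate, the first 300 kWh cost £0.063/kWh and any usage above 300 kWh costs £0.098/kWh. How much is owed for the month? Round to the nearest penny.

First 300 kWh × £0.063 = £18.90
Remaining 313 kWh × £0.098 = £30.67
Total = £49.57

£49.57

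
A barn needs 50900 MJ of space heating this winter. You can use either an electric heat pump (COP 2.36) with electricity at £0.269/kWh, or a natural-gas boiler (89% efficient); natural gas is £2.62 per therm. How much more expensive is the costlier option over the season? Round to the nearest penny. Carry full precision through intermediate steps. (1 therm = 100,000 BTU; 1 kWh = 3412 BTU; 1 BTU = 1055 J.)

£191.46

Heat load = 50900 MJ = 50,900,000,000 J / 1055 = 48,246,445 BTU
Gas: input = 48,246,445 / 0.89 = 54,209,489 BTU = 542.1 therm → 542.1 × £2.62 = £1,420.29
Heat pump: 48,246,445 BTU / 3412 = 14,140 kWh heat; / 2.36 = 5,992 kWh in → × £0.269 = £1,611.75
Difference = |£1,420.29 − £1,611.75| = £191.46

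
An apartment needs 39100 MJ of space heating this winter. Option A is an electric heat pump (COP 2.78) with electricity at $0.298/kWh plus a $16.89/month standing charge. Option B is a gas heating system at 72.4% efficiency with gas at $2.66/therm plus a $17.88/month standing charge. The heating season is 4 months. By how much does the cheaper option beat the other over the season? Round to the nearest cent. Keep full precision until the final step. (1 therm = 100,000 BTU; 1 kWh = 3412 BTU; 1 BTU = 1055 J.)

Heat load = 39100 MJ = 39,100,000,000 J / 1055 = 37,061,611 BTU
Gas: input = 37,061,611 / 0.724 = 51,190,071 BTU = 511.9 therm → 511.9 × $2.66 = $1,361.66; + 4 × $17.88 standing = $1,433.18
Heat pump: 37,061,611 BTU / 3412 = 10,860 kWh heat; / 2.78 = 3,907 kWh in → × $0.298 = $1,164.36; + 4 × $16.89 standing = $1,231.92
Difference = |$1,433.18 − $1,231.92| = $201.26

$201.26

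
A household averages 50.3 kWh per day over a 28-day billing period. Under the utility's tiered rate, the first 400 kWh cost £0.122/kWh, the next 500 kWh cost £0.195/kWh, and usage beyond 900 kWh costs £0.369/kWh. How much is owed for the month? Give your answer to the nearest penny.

£333.90

Usage = 50.3 kWh/day × 28 days = 1408.4 kWh
First 400 kWh × £0.122 = £48.80
Next 500 kWh × £0.195 = £97.50
Remaining 508.4 kWh × £0.369 = £187.60
Total = £333.90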